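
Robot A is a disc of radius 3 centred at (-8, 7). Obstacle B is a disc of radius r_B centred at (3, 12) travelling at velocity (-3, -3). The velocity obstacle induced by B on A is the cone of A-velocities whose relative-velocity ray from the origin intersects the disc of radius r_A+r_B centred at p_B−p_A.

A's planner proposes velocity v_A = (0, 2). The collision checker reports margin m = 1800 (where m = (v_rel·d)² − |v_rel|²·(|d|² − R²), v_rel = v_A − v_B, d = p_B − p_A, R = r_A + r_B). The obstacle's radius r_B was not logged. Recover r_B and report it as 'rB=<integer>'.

m = 1800
d = (11, 5);  v_rel = (3, 5),  |v_rel|² = 34
v_rel×d = (3)·(5) − (5)·(11) = -40
since m = R²·34 − (-40)²:  R² = (1600 + 1800) / 34 = 100
R = √100 = 10  ⇒  r_B = 10 − 3 = 7

rB=7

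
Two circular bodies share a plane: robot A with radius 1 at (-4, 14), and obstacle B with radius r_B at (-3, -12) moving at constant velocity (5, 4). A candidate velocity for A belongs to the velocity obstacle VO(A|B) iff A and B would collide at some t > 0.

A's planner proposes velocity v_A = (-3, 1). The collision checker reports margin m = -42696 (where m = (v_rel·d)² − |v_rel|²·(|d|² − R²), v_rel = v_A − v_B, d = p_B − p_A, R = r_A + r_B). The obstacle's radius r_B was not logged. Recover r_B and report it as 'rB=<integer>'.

m = -42696
d = (1, -26);  v_rel = (-8, -3),  |v_rel|² = 73
v_rel×d = (-8)·(-26) − (-3)·(1) = 211
since m = R²·73 − 211²:  R² = (44521 + -42696) / 73 = 25
R = √25 = 5  ⇒  r_B = 5 − 1 = 4

rB=4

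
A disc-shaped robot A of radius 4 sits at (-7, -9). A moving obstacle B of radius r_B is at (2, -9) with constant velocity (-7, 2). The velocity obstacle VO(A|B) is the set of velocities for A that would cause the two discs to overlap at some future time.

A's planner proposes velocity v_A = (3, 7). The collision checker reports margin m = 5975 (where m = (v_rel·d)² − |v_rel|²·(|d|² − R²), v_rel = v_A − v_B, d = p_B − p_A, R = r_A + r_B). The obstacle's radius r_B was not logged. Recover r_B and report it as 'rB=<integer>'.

m = 5975
d = (9, 0);  v_rel = (10, 5),  |v_rel|² = 125
v_rel×d = (10)·(0) − (5)·(9) = -45
since m = R²·125 − (-45)²:  R² = (2025 + 5975) / 125 = 64
R = √64 = 8  ⇒  r_B = 8 − 4 = 4

rB=4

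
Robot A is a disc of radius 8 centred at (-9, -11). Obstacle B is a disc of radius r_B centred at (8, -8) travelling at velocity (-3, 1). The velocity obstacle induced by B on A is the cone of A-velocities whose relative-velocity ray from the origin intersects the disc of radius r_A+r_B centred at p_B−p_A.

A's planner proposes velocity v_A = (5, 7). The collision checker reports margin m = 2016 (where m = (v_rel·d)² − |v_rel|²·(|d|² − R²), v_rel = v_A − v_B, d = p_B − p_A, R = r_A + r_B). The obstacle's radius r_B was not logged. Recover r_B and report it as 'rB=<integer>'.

m = 2016
d = (17, 3);  v_rel = (8, 6),  |v_rel|² = 100
v_rel×d = (8)·(3) − (6)·(17) = -78
since m = R²·100 − (-78)²:  R² = (6084 + 2016) / 100 = 81
R = √81 = 9  ⇒  r_B = 9 − 8 = 1

rB=1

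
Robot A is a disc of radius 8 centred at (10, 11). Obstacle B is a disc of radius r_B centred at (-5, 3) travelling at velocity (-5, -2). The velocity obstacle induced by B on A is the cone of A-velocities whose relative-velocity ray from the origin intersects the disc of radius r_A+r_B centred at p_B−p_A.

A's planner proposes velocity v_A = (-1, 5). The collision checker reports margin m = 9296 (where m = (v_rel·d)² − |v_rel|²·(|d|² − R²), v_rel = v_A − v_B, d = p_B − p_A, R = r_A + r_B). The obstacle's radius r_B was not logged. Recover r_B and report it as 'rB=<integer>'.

m = 9296
d = (-15, -8);  v_rel = (4, 7),  |v_rel|² = 65
v_rel×d = (4)·(-8) − (7)·(-15) = 73
since m = R²·65 − 73²:  R² = (5329 + 9296) / 65 = 225
R = √225 = 15  ⇒  r_B = 15 − 8 = 7

rB=7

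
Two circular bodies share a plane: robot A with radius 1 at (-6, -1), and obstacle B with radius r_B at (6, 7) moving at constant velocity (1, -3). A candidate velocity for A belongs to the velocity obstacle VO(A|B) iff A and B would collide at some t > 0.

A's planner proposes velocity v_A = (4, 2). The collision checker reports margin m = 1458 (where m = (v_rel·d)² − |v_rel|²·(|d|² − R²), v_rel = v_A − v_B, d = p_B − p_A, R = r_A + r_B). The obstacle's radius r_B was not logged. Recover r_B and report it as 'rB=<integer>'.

m = 1458
d = (12, 8);  v_rel = (3, 5),  |v_rel|² = 34
v_rel×d = (3)·(8) − (5)·(12) = -36
since m = R²·34 − (-36)²:  R² = (1296 + 1458) / 34 = 81
R = √81 = 9  ⇒  r_B = 9 − 1 = 8

rB=8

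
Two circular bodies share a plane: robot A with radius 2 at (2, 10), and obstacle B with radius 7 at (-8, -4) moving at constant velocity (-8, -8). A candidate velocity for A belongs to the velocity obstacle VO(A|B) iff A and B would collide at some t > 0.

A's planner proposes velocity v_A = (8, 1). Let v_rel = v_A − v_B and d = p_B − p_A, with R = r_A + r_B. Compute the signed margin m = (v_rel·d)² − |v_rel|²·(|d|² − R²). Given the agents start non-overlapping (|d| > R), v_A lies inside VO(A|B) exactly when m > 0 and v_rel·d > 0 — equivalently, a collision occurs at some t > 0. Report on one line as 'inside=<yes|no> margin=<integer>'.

d = (-10, -14),  |d|² = 296;  R = 2+7 = 9,  c = 296−9² = 215
v_rel = (16, 9),  |v_rel|² = 337;  v_rel·d = (16)·(-10) + (9)·(-14) = -286
337·t² + 572·t + 215 = 0  ⇒  m = (-286)² − 337·215 = 9341
m = 9341 > 0,  v_rel·d = -286 < 0  ⇒  outside

inside=no margin=9341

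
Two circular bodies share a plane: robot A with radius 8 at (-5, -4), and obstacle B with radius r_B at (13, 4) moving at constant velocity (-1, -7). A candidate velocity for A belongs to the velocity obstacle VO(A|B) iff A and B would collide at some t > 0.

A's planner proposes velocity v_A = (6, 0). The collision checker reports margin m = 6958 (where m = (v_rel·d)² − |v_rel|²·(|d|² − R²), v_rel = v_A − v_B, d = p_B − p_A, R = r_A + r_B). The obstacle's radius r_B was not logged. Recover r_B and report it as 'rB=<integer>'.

m = 6958
d = (18, 8);  v_rel = (7, 7),  |v_rel|² = 98
v_rel×d = (7)·(8) − (7)·(18) = -70
since m = R²·98 − (-70)²:  R² = (4900 + 6958) / 98 = 121
R = √121 = 11  ⇒  r_B = 11 − 8 = 3

rB=3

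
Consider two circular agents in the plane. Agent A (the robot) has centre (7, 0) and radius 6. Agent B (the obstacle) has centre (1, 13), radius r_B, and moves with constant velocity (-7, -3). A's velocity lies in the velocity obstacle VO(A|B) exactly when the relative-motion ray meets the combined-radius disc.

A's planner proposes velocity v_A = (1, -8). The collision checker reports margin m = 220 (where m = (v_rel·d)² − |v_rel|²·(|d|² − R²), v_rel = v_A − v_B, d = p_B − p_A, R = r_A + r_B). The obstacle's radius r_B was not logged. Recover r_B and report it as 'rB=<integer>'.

m = 220
d = (-6, 13);  v_rel = (8, -5),  |v_rel|² = 89
v_rel×d = (8)·(13) − (-5)·(-6) = 74
since m = R²·89 − 74²:  R² = (5476 + 220) / 89 = 64
R = √64 = 8  ⇒  r_B = 8 − 6 = 2

rB=2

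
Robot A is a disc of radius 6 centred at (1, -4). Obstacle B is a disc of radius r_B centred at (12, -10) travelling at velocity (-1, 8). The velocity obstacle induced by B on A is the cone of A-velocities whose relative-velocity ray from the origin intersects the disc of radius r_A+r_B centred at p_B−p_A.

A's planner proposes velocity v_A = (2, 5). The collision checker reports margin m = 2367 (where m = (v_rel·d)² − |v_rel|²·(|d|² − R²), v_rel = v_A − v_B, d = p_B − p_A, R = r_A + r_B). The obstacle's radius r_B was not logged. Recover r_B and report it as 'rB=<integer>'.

m = 2367
d = (11, -6);  v_rel = (3, -3),  |v_rel|² = 18
v_rel×d = (3)·(-6) − (-3)·(11) = 15
since m = R²·18 − 15²:  R² = (225 + 2367) / 18 = 144
R = √144 = 12  ⇒  r_B = 12 − 6 = 6

rB=6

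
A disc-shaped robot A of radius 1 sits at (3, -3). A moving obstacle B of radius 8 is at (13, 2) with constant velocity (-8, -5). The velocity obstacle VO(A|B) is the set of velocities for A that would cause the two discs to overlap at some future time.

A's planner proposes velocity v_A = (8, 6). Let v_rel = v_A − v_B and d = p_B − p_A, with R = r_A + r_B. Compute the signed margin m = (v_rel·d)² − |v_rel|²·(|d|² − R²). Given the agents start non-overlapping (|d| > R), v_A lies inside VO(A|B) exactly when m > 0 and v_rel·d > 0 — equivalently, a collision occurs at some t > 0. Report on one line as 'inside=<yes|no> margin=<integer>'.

d = (10, 5),  |d|² = 125;  R = 1+8 = 9,  c = 125−9² = 44
v_rel = (16, 11),  |v_rel|² = 377;  v_rel·d = (16)·(10) + (11)·(5) = 215
377·t² − 430·t + 44 = 0  ⇒  m = 215² − 377·44 = 29637
m = 29637 > 0,  v_rel·d = 215 > 0  ⇒  inside

inside=yes margin=29637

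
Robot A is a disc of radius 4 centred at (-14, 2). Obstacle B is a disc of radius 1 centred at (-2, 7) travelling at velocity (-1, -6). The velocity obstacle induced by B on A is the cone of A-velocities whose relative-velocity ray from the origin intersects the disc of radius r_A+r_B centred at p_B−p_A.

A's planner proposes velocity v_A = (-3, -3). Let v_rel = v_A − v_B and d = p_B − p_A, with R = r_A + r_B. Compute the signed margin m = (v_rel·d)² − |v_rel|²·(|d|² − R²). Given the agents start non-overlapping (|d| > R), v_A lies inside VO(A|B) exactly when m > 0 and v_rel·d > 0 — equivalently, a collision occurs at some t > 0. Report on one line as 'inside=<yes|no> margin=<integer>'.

d = (12, 5),  |d|² = 169;  R = 4+1 = 5,  c = 169−5² = 144
v_rel = (-2, 3),  |v_rel|² = 13;  v_rel·d = (-2)·(12) + (3)·(5) = -9
13·t² + 18·t + 144 = 0  ⇒  m = (-9)² − 13·144 = -1791
m = -1791 < 0,  v_rel·d = -9 < 0  ⇒  outside

inside=no margin=-1791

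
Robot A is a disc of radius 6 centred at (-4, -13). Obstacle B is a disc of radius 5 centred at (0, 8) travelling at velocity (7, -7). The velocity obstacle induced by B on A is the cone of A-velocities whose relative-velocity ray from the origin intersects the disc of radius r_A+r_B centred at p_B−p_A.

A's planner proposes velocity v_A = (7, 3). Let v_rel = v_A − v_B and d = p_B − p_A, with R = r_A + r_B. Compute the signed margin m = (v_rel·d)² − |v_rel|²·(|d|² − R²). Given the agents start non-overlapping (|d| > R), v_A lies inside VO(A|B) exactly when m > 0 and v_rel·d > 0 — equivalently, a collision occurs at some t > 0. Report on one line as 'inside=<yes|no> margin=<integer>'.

d = (4, 21),  |d|² = 457;  R = 6+5 = 11,  c = 457−11² = 336
v_rel = (0, 10),  |v_rel|² = 100;  v_rel·d = (0)·(4) + (10)·(21) = 210
100·t² − 420·t + 336 = 0  ⇒  m = 210² − 100·336 = 10500
m = 10500 > 0,  v_rel·d = 210 > 0  ⇒  inside

inside=yes margin=10500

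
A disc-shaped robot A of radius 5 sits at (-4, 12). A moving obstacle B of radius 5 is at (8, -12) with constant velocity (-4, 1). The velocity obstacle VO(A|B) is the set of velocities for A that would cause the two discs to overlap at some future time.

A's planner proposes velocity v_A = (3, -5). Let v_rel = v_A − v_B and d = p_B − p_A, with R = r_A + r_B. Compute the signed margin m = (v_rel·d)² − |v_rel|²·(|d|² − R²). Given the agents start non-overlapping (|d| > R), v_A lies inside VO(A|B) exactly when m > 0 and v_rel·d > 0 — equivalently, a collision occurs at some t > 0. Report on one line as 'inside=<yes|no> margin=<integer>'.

d = (12, -24),  |d|² = 720;  R = 5+5 = 10,  c = 720−10² = 620
v_rel = (7, -6),  |v_rel|² = 85;  v_rel·d = (7)·(12) + (-6)·(-24) = 228
85·t² − 456·t + 620 = 0  ⇒  m = 228² − 85·620 = -716
m = -716 < 0,  v_rel·d = 228 > 0  ⇒  outside

inside=no margin=-716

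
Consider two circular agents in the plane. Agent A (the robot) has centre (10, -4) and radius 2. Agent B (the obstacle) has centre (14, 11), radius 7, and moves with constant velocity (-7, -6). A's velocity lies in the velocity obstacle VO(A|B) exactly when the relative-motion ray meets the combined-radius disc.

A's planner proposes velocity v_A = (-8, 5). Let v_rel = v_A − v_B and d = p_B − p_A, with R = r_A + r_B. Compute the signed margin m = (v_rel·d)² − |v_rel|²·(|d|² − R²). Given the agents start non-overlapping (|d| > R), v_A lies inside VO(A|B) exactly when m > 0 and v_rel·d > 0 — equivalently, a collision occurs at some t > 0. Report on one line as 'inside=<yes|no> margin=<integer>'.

d = (4, 15),  |d|² = 241;  R = 2+7 = 9,  c = 241−9² = 160
v_rel = (-1, 11),  |v_rel|² = 122;  v_rel·d = (-1)·(4) + (11)·(15) = 161
122·t² − 322·t + 160 = 0  ⇒  m = 161² − 122·160 = 6401
m = 6401 > 0,  v_rel·d = 161 > 0  ⇒  inside

inside=yes margin=6401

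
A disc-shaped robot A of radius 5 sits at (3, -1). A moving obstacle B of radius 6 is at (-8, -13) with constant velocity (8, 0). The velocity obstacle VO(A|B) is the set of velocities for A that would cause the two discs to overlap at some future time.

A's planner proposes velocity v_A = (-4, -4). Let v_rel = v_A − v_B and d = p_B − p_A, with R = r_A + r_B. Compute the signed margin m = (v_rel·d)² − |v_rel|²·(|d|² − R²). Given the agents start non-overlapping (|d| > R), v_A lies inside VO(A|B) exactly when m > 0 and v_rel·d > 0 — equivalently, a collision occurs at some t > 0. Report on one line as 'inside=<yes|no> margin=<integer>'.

d = (-11, -12),  |d|² = 265;  R = 5+6 = 11,  c = 265−11² = 144
v_rel = (-12, -4),  |v_rel|² = 160;  v_rel·d = (-12)·(-11) + (-4)·(-12) = 180
160·t² − 360·t + 144 = 0  ⇒  m = 180² − 160·144 = 9360
m = 9360 > 0,  v_rel·d = 180 > 0  ⇒  inside

inside=yes margin=9360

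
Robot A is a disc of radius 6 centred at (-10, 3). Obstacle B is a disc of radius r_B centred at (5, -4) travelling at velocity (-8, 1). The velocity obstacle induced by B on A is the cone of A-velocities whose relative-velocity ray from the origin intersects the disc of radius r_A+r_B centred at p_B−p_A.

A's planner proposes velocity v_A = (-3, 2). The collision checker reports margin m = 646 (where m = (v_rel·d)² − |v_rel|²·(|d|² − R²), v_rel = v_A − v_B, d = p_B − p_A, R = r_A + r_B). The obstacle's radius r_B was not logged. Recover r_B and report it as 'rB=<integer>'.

m = 646
d = (15, -7);  v_rel = (5, 1),  |v_rel|² = 26
v_rel×d = (5)·(-7) − (1)·(15) = -50
since m = R²·26 − (-50)²:  R² = (2500 + 646) / 26 = 121
R = √121 = 11  ⇒  r_B = 11 − 6 = 5

rB=5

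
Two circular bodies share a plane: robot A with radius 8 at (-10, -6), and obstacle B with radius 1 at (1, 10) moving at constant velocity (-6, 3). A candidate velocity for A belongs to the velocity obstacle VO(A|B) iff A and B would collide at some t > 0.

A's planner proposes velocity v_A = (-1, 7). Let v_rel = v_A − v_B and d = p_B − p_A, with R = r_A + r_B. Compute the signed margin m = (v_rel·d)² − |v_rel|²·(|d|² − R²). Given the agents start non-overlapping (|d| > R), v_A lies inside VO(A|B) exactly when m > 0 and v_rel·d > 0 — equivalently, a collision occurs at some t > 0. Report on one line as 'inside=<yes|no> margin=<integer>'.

d = (11, 16),  |d|² = 377;  R = 8+1 = 9,  c = 377−9² = 296
v_rel = (5, 4),  |v_rel|² = 41;  v_rel·d = (5)·(11) + (4)·(16) = 119
41·t² − 238·t + 296 = 0  ⇒  m = 119² − 41·296 = 2025
m = 2025 > 0,  v_rel·d = 119 > 0  ⇒  inside

inside=yes margin=2025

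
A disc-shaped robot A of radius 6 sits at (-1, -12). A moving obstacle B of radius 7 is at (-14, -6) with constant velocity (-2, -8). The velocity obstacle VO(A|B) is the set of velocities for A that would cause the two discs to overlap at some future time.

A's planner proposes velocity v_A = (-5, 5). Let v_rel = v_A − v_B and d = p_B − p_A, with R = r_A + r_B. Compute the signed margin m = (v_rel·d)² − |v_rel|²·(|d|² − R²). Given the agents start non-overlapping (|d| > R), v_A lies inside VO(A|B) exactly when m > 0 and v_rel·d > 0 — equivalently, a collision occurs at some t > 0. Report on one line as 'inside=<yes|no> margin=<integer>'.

d = (-13, 6),  |d|² = 205;  R = 6+7 = 13,  c = 205−13² = 36
v_rel = (-3, 13),  |v_rel|² = 178;  v_rel·d = (-3)·(-13) + (13)·(6) = 117
178·t² − 234·t + 36 = 0  ⇒  m = 117² − 178·36 = 7281
m = 7281 > 0,  v_rel·d = 117 > 0  ⇒  inside

inside=yes margin=7281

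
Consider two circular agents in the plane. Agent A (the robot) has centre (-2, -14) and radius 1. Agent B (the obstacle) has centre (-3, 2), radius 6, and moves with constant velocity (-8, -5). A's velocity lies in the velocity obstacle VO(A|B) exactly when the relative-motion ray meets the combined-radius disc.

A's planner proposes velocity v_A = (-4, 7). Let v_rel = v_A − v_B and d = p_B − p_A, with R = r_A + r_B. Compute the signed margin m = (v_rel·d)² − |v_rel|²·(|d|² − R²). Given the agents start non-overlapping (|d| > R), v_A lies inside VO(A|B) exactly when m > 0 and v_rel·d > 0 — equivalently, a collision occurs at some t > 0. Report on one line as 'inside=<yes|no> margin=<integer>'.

d = (-1, 16),  |d|² = 257;  R = 1+6 = 7,  c = 257−7² = 208
v_rel = (4, 12),  |v_rel|² = 160;  v_rel·d = (4)·(-1) + (12)·(16) = 188
160·t² − 376·t + 208 = 0  ⇒  m = 188² − 160·208 = 2064
m = 2064 > 0,  v_rel·d = 188 > 0  ⇒  inside

inside=yes margin=2064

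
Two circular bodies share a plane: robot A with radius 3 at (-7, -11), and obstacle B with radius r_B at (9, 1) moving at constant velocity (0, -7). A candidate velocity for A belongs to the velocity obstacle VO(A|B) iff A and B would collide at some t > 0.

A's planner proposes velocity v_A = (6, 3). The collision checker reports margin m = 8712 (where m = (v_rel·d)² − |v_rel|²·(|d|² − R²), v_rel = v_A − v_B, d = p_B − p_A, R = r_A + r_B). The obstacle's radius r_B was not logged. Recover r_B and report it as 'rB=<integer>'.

m = 8712
d = (16, 12);  v_rel = (6, 10),  |v_rel|² = 136
v_rel×d = (6)·(12) − (10)·(16) = -88
since m = R²·136 − (-88)²:  R² = (7744 + 8712) / 136 = 121
R = √121 = 11  ⇒  r_B = 11 − 3 = 8

rB=8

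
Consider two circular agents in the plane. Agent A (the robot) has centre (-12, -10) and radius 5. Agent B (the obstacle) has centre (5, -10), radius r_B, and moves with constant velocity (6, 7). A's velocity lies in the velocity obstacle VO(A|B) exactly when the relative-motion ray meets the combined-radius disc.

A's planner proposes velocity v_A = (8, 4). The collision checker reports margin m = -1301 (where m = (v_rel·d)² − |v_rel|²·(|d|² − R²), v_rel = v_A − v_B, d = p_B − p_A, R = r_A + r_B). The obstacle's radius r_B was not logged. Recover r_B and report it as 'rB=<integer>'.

m = -1301
d = (17, 0);  v_rel = (2, -3),  |v_rel|² = 13
v_rel×d = (2)·(0) − (-3)·(17) = 51
since m = R²·13 − 51²:  R² = (2601 + -1301) / 13 = 100
R = √100 = 10  ⇒  r_B = 10 − 5 = 5

rB=5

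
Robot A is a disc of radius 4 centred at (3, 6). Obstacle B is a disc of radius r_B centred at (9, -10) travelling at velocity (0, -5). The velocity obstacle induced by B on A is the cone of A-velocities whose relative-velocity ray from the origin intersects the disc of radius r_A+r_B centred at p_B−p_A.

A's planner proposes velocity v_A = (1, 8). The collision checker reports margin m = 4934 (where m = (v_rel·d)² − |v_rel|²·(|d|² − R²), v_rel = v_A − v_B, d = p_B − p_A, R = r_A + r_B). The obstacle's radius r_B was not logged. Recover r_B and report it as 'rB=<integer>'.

m = 4934
d = (6, -16);  v_rel = (1, 13),  |v_rel|² = 170
v_rel×d = (1)·(-16) − (13)·(6) = -94
since m = R²·170 − (-94)²:  R² = (8836 + 4934) / 170 = 81
R = √81 = 9  ⇒  r_B = 9 − 4 = 5

rB=5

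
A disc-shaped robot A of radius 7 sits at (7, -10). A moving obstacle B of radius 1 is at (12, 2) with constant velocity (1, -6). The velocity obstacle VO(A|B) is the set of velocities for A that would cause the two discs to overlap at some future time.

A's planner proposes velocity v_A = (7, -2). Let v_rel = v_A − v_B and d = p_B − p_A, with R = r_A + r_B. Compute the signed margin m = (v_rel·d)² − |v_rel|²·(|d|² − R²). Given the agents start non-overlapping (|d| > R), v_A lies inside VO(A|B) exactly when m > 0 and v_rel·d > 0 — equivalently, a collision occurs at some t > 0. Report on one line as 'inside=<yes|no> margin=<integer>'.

d = (5, 12),  |d|² = 169;  R = 7+1 = 8,  c = 169−8² = 105
v_rel = (6, 4),  |v_rel|² = 52;  v_rel·d = (6)·(5) + (4)·(12) = 78
52·t² − 156·t + 105 = 0  ⇒  m = 78² − 52·105 = 624
m = 624 > 0,  v_rel·d = 78 > 0  ⇒  inside

inside=yes margin=624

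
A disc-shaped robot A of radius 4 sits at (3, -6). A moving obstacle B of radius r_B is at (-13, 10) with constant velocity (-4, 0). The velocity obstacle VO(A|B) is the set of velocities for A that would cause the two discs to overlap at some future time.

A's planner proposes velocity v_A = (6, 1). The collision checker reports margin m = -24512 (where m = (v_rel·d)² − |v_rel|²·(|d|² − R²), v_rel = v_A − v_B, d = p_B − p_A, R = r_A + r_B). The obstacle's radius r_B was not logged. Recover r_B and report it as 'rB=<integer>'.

m = -24512
d = (-16, 16);  v_rel = (10, 1),  |v_rel|² = 101
v_rel×d = (10)·(16) − (1)·(-16) = 176
since m = R²·101 − 176²:  R² = (30976 + -24512) / 101 = 64
R = √64 = 8  ⇒  r_B = 8 − 4 = 4

rB=4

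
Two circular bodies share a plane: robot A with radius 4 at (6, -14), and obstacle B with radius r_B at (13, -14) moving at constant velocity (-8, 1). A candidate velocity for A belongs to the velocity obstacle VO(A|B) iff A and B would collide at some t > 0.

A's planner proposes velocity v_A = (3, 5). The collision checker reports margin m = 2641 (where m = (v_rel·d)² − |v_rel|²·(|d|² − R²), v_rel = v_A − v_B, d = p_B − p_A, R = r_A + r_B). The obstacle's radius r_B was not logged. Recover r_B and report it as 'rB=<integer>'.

m = 2641
d = (7, 0);  v_rel = (11, 4),  |v_rel|² = 137
v_rel×d = (11)·(0) − (4)·(7) = -28
since m = R²·137 − (-28)²:  R² = (784 + 2641) / 137 = 25
R = √25 = 5  ⇒  r_B = 5 − 4 = 1

rB=1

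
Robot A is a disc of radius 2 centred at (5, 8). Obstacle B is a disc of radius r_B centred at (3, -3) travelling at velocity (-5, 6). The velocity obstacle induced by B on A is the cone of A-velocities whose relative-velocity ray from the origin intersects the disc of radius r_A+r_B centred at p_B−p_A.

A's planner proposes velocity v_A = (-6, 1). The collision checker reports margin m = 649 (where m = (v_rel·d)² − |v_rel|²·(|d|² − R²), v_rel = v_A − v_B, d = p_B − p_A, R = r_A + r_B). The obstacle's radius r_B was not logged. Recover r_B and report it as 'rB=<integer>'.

m = 649
d = (-2, -11);  v_rel = (-1, -5),  |v_rel|² = 26
v_rel×d = (-1)·(-11) − (-5)·(-2) = 1
since m = R²·26 − 1²:  R² = (1 + 649) / 26 = 25
R = √25 = 5  ⇒  r_B = 5 − 2 = 3

rB=3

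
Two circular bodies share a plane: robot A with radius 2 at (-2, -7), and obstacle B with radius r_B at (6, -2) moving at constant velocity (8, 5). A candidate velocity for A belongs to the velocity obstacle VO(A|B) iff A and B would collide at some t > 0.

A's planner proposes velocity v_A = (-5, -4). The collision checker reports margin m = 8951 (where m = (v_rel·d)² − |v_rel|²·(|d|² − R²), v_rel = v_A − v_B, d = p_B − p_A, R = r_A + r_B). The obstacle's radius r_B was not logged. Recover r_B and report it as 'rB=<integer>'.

m = 8951
d = (8, 5);  v_rel = (-13, -9),  |v_rel|² = 250
v_rel×d = (-13)·(5) − (-9)·(8) = 7
since m = R²·250 − 7²:  R² = (49 + 8951) / 250 = 36
R = √36 = 6  ⇒  r_B = 6 − 2 = 4

rB=4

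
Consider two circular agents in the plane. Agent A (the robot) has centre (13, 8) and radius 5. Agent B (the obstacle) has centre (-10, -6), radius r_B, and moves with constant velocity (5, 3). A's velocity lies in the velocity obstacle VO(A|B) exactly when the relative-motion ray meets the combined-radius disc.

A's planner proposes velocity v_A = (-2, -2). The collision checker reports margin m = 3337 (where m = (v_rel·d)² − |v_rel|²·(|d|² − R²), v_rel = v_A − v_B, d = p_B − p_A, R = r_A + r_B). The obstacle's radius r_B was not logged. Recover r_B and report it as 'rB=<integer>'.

m = 3337
d = (-23, -14);  v_rel = (-7, -5),  |v_rel|² = 74
v_rel×d = (-7)·(-14) − (-5)·(-23) = -17
since m = R²·74 − (-17)²:  R² = (289 + 3337) / 74 = 49
R = √49 = 7  ⇒  r_B = 7 − 5 = 2

rB=2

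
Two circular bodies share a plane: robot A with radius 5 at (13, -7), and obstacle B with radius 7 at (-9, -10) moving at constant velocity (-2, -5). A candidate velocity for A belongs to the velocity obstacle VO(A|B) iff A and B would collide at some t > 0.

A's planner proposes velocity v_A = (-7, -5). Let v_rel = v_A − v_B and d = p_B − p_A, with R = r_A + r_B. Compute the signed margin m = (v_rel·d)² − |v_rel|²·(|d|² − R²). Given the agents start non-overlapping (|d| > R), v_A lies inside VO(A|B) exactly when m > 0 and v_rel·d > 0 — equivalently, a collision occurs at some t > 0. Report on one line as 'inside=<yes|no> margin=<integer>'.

d = (-22, -3),  |d|² = 493;  R = 5+7 = 12,  c = 493−12² = 349
v_rel = (-5, 0),  |v_rel|² = 25;  v_rel·d = (-5)·(-22) + (0)·(-3) = 110
25·t² − 220·t + 349 = 0  ⇒  m = 110² − 25·349 = 3375
m = 3375 > 0,  v_rel·d = 110 > 0  ⇒  inside

inside=yes margin=3375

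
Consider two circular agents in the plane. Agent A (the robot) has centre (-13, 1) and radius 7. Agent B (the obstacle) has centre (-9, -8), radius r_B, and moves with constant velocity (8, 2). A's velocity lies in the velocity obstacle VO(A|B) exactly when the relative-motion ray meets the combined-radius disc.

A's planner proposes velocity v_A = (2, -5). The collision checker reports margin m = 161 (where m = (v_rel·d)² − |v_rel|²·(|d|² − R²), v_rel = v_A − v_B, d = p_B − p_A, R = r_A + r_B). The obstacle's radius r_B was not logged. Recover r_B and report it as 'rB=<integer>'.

m = 161
d = (4, -9);  v_rel = (-6, -7),  |v_rel|² = 85
v_rel×d = (-6)·(-9) − (-7)·(4) = 82
since m = R²·85 − 82²:  R² = (6724 + 161) / 85 = 81
R = √81 = 9  ⇒  r_B = 9 − 7 = 2

rB=2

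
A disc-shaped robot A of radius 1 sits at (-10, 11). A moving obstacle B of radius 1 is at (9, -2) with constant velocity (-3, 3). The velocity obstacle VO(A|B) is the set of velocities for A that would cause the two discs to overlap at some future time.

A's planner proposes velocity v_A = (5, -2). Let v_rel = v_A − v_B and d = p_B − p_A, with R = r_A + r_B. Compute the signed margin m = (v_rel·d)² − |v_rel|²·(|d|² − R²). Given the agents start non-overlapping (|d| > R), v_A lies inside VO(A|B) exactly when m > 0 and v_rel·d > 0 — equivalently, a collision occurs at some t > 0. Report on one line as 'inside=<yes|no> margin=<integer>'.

d = (19, -13),  |d|² = 530;  R = 1+1 = 2,  c = 530−2² = 526
v_rel = (8, -5),  |v_rel|² = 89;  v_rel·d = (8)·(19) + (-5)·(-13) = 217
89·t² − 434·t + 526 = 0  ⇒  m = 217² − 89·526 = 275
m = 275 > 0,  v_rel·d = 217 > 0  ⇒  inside

inside=yes margin=275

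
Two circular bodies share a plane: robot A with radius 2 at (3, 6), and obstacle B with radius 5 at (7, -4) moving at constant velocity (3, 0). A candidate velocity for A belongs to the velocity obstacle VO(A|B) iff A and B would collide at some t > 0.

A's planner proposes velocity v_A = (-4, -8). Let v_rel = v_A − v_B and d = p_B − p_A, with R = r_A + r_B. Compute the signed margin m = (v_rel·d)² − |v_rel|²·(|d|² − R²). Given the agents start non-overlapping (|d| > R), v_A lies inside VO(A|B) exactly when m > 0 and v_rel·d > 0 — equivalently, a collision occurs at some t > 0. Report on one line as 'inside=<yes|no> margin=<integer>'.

d = (4, -10),  |d|² = 116;  R = 2+5 = 7,  c = 116−7² = 67
v_rel = (-7, -8),  |v_rel|² = 113;  v_rel·d = (-7)·(4) + (-8)·(-10) = 52
113·t² − 104·t + 67 = 0  ⇒  m = 52² − 113·67 = -4867
m = -4867 < 0,  v_rel·d = 52 > 0  ⇒  outside

inside=no margin=-4867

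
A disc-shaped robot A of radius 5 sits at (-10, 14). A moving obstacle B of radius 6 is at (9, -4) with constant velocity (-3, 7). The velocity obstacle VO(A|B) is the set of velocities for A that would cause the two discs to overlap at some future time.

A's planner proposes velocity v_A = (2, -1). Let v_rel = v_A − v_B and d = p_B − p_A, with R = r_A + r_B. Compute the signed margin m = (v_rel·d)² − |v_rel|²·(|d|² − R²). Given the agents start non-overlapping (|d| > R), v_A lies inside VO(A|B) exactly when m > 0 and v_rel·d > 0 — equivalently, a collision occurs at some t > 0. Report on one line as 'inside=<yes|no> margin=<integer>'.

d = (19, -18),  |d|² = 685;  R = 5+6 = 11,  c = 685−11² = 564
v_rel = (5, -8),  |v_rel|² = 89;  v_rel·d = (5)·(19) + (-8)·(-18) = 239
89·t² − 478·t + 564 = 0  ⇒  m = 239² − 89·564 = 6925
m = 6925 > 0,  v_rel·d = 239 > 0  ⇒  inside

inside=yes margin=6925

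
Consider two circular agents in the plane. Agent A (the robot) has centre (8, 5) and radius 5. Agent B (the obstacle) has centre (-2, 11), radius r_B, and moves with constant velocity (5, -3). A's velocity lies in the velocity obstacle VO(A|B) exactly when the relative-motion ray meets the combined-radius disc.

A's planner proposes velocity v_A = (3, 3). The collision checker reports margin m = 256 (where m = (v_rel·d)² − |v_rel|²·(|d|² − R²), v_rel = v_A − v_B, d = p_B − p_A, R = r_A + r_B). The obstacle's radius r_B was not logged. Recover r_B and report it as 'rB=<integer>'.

m = 256
d = (-10, 6);  v_rel = (-2, 6),  |v_rel|² = 40
v_rel×d = (-2)·(6) − (6)·(-10) = 48
since m = R²·40 − 48²:  R² = (2304 + 256) / 40 = 64
R = √64 = 8  ⇒  r_B = 8 − 5 = 3

rB=3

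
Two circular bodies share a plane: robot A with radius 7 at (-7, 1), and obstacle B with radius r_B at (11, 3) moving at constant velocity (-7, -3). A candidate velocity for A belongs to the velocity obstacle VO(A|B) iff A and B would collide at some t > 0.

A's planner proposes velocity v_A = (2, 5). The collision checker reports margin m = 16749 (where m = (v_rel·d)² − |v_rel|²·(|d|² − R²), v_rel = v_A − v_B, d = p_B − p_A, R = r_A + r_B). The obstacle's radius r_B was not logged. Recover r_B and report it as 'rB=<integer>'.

m = 16749
d = (18, 2);  v_rel = (9, 8),  |v_rel|² = 145
v_rel×d = (9)·(2) − (8)·(18) = -126
since m = R²·145 − (-126)²:  R² = (15876 + 16749) / 145 = 225
R = √225 = 15  ⇒  r_B = 15 − 7 = 8

rB=8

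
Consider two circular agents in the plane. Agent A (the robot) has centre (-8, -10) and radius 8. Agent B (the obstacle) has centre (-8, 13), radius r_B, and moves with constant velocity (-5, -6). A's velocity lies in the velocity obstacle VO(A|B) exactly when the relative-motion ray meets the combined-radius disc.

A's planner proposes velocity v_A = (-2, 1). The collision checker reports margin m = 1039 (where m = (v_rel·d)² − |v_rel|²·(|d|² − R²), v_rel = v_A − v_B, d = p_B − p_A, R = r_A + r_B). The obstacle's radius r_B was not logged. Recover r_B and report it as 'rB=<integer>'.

m = 1039
d = (0, 23);  v_rel = (3, 7),  |v_rel|² = 58
v_rel×d = (3)·(23) − (7)·(0) = 69
since m = R²·58 − 69²:  R² = (4761 + 1039) / 58 = 100
R = √100 = 10  ⇒  r_B = 10 − 8 = 2

rB=2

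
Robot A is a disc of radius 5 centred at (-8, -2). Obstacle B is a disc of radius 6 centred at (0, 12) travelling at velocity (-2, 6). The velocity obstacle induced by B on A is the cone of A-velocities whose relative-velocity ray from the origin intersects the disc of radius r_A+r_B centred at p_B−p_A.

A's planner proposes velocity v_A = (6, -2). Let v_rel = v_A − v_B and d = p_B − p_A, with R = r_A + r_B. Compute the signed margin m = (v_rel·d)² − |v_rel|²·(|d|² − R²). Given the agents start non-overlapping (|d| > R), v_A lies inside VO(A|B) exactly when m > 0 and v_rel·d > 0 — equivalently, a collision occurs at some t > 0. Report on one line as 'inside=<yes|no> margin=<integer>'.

d = (8, 14),  |d|² = 260;  R = 5+6 = 11,  c = 260−11² = 139
v_rel = (8, -8),  |v_rel|² = 128;  v_rel·d = (8)·(8) + (-8)·(14) = -48
128·t² + 96·t + 139 = 0  ⇒  m = (-48)² − 128·139 = -15488
m = -15488 < 0,  v_rel·d = -48 < 0  ⇒  outside

inside=no margin=-15488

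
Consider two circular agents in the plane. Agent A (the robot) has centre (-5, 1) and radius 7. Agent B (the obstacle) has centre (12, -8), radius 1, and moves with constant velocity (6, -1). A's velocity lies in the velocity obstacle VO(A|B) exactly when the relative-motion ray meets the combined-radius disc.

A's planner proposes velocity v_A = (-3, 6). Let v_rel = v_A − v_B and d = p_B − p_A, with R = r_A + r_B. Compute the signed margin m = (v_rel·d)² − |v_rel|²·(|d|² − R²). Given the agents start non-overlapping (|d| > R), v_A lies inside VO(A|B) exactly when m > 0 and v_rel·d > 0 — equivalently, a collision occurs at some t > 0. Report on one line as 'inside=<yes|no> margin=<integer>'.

d = (17, -9),  |d|² = 370;  R = 7+1 = 8,  c = 370−8² = 306
v_rel = (-9, 7),  |v_rel|² = 130;  v_rel·d = (-9)·(17) + (7)·(-9) = -216
130·t² + 432·t + 306 = 0  ⇒  m = (-216)² − 130·306 = 6876
m = 6876 > 0,  v_rel·d = -216 < 0  ⇒  outside

inside=no margin=6876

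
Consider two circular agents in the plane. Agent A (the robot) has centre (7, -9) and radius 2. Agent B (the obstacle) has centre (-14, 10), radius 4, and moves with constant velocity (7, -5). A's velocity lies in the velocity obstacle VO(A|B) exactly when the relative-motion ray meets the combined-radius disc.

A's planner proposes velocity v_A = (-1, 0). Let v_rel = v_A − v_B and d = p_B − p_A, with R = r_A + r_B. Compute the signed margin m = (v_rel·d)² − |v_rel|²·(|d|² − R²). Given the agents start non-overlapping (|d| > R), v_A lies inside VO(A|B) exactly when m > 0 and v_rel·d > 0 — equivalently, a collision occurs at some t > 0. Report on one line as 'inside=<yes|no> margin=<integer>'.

d = (-21, 19),  |d|² = 802;  R = 2+4 = 6,  c = 802−6² = 766
v_rel = (-8, 5),  |v_rel|² = 89;  v_rel·d = (-8)·(-21) + (5)·(19) = 263
89·t² − 526·t + 766 = 0  ⇒  m = 263² − 89·766 = 995
m = 995 > 0,  v_rel·d = 263 > 0  ⇒  inside

inside=yes margin=995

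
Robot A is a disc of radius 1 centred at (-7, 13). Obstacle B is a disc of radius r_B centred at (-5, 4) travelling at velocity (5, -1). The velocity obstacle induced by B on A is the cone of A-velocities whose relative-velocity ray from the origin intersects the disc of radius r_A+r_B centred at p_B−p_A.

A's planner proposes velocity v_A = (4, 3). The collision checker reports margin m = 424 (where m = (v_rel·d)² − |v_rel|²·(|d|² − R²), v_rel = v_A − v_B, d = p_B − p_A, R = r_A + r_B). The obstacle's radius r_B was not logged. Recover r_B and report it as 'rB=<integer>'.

m = 424
d = (2, -9);  v_rel = (-1, 4),  |v_rel|² = 17
v_rel×d = (-1)·(-9) − (4)·(2) = 1
since m = R²·17 − 1²:  R² = (1 + 424) / 17 = 25
R = √25 = 5  ⇒  r_B = 5 − 1 = 4

rB=4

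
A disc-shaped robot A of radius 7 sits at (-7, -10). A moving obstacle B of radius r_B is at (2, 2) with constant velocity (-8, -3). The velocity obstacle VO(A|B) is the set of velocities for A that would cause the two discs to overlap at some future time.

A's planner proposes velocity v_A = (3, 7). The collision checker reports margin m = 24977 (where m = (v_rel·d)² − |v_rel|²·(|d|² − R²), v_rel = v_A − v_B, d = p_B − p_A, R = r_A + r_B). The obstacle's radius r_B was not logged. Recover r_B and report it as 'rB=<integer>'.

m = 24977
d = (9, 12);  v_rel = (11, 10),  |v_rel|² = 221
v_rel×d = (11)·(12) − (10)·(9) = 42
since m = R²·221 − 42²:  R² = (1764 + 24977) / 221 = 121
R = √121 = 11  ⇒  r_B = 11 − 7 = 4

rB=4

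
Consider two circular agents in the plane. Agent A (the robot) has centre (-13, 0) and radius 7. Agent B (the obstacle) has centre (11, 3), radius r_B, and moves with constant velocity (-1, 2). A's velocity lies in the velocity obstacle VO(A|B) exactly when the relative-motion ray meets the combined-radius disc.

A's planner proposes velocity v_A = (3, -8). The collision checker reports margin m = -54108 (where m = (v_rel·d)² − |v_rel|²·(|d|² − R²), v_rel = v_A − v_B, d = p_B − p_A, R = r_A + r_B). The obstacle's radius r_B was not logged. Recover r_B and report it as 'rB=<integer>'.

m = -54108
d = (24, 3);  v_rel = (4, -10),  |v_rel|² = 116
v_rel×d = (4)·(3) − (-10)·(24) = 252
since m = R²·116 − 252²:  R² = (63504 + -54108) / 116 = 81
R = √81 = 9  ⇒  r_B = 9 − 7 = 2

rB=2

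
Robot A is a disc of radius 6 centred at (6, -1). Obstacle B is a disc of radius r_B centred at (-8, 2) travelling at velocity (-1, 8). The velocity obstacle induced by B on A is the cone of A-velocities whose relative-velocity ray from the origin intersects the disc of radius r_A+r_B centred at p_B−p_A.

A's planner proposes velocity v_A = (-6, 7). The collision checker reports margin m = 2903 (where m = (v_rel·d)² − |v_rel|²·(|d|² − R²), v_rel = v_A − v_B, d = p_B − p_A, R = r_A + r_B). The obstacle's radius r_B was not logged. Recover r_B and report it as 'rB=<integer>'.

m = 2903
d = (-14, 3);  v_rel = (-5, -1),  |v_rel|² = 26
v_rel×d = (-5)·(3) − (-1)·(-14) = -29
since m = R²·26 − (-29)²:  R² = (841 + 2903) / 26 = 144
R = √144 = 12  ⇒  r_B = 12 − 6 = 6

rB=6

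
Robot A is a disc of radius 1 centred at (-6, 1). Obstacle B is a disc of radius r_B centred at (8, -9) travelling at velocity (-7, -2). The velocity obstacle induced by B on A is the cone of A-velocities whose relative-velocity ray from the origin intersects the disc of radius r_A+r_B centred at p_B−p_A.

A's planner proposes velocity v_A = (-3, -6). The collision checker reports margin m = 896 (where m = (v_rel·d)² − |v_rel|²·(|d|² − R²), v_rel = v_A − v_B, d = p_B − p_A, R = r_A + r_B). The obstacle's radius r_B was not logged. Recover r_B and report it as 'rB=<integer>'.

m = 896
d = (14, -10);  v_rel = (4, -4),  |v_rel|² = 32
v_rel×d = (4)·(-10) − (-4)·(14) = 16
since m = R²·32 − 16²:  R² = (256 + 896) / 32 = 36
R = √36 = 6  ⇒  r_B = 6 − 1 = 5

rB=5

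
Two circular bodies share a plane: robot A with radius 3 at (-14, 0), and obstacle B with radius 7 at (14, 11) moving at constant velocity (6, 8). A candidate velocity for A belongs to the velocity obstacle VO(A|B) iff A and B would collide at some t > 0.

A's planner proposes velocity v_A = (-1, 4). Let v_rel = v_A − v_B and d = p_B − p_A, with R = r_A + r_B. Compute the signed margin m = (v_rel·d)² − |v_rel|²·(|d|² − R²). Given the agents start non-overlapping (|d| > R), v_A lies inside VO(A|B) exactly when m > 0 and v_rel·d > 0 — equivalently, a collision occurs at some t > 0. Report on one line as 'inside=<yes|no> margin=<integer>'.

d = (28, 11),  |d|² = 905;  R = 3+7 = 10,  c = 905−10² = 805
v_rel = (-7, -4),  |v_rel|² = 65;  v_rel·d = (-7)·(28) + (-4)·(11) = -240
65·t² + 480·t + 805 = 0  ⇒  m = (-240)² − 65·805 = 5275
m = 5275 > 0,  v_rel·d = -240 < 0  ⇒  outside

inside=no margin=5275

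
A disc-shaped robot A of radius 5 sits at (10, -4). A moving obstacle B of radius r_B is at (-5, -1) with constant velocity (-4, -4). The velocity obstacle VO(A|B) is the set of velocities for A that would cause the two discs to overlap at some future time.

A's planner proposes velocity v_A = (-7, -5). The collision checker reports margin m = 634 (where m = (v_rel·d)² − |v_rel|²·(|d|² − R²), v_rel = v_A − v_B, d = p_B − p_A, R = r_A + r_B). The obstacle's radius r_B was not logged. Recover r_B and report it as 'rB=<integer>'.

m = 634
d = (-15, 3);  v_rel = (-3, -1),  |v_rel|² = 10
v_rel×d = (-3)·(3) − (-1)·(-15) = -24
since m = R²·10 − (-24)²:  R² = (576 + 634) / 10 = 121
R = √121 = 11  ⇒  r_B = 11 − 5 = 6

rB=6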